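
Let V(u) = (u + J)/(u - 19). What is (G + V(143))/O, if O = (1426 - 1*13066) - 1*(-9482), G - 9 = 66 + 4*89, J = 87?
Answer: -26837/133796 ≈ -0.20058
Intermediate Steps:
V(u) = (87 + u)/(-19 + u) (V(u) = (u + 87)/(u - 19) = (87 + u)/(-19 + u))
G = 431 (G = 9 + (66 + 4*89) = 9 + (66 + 356) = 9 + 422 = 431)
O = -2158 (O = (1426 - 13066) + 9482 = -11640 + 9482 = -2158)
(G + V(143))/O = (431 + (87 + 143)/(-19 + 143))/(-2158) = (431 + 230/124)*(-1/2158) = (431 + (1/124)*230)*(-1/2158) = (431 + 115/62)*(-1/2158) = (26837/62)*(-1/2158) = -26837/133796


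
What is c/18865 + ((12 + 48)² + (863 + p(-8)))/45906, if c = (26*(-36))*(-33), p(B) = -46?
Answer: 19497029/11246970 ≈ 1.7335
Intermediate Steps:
c = 30888 (c = -936*(-33) = 30888)
c/18865 + ((12 + 48)² + (863 + p(-8)))/45906 = 30888/18865 + ((12 + 48)² + (863 - 46))/45906 = 30888*(1/18865) + (60² + 817)*(1/45906) = 2808/1715 + (3600 + 817)*(1/45906) = 2808/1715 + 4417*(1/45906) = 2808/1715 + 631/6558 = 19497029/11246970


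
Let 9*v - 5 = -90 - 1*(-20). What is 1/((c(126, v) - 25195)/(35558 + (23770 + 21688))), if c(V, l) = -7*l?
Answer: -182286/56575 ≈ -3.2220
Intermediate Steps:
v = -65/9 (v = 5/9 + (-90 - 1*(-20))/9 = 5/9 + (-90 + 20)/9 = 5/9 + (⅑)*(-70) = 5/9 - 70/9 = -65/9 ≈ -7.2222)
1/((c(126, v) - 25195)/(35558 + (23770 + 21688))) = 1/((-7*(-65/9) - 25195)/(35558 + (23770 + 21688))) = 1/((455/9 - 25195)/(35558 + 45458)) = 1/(-226300/9/81016) = 1/(-226300/9*1/81016) = 1/(-56575/182286) = -182286/56575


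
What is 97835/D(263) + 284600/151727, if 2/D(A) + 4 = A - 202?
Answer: 846120598765/303454 ≈ 2.7883e+6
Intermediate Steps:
D(A) = 2/(-206 + A) (D(A) = 2/(-4 + (A - 202)) = 2/(-4 + (-202 + A)) = 2/(-206 + A))
97835/D(263) + 284600/151727 = 97835/((2/(-206 + 263))) + 284600/151727 = 97835/((2/57)) + 284600*(1/151727) = 97835/((2*(1/57))) + 284600/151727 = 97835/(2/57) + 284600/151727 = 97835*(57/2) + 284600/151727 = 5576595/2 + 284600/151727 = 846120598765/303454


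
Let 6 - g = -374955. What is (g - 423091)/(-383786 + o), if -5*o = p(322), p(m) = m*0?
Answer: 24065/191893 ≈ 0.12541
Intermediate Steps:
g = 374961 (g = 6 - 1*(-374955) = 6 + 374955 = 374961)
p(m) = 0
o = 0 (o = -1/5*0 = 0)
(g - 423091)/(-383786 + o) = (374961 - 423091)/(-383786 + 0) = -48130/(-383786) = -48130*(-1/383786) = 24065/191893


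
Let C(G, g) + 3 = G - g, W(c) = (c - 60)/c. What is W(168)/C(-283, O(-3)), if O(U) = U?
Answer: -9/3962 ≈ -0.0022716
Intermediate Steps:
W(c) = (-60 + c)/c
C(G, g) = -3 + G - g (C(G, g) = -3 + (G - g) = -3 + G - g)
W(168)/C(-283, O(-3)) = ((-60 + 168)/168)/(-3 - 283 - 1*(-3)) = ((1/168)*108)/(-3 - 283 + 3) = (9/14)/(-283) = (9/14)*(-1/283) = -9/3962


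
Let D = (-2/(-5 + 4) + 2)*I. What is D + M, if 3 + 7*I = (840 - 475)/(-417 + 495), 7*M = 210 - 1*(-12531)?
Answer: 71023/39 ≈ 1821.1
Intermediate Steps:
M = 12741/7 (M = (210 - 1*(-12531))/7 = (210 + 12531)/7 = (1/7)*12741 = 12741/7 ≈ 1820.1)
I = 131/546 (I = -3/7 + ((840 - 475)/(-417 + 495))/7 = -3/7 + (365/78)/7 = -3/7 + (365*(1/78))/7 = -3/7 + (1/7)*(365/78) = -3/7 + 365/546 = 131/546 ≈ 0.23993)
D = 262/273 (D = (-2/(-5 + 4) + 2)*(131/546) = (-2/(-1) + 2)*(131/546) = (-1*(-2) + 2)*(131/546) = (2 + 2)*(131/546) = 4*(131/546) = 262/273 ≈ 0.95971)
D + M = 262/273 + 12741/7 = 71023/39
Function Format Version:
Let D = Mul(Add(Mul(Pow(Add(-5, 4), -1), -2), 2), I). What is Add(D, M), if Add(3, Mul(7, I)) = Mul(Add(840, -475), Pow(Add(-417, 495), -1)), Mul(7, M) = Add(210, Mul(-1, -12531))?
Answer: Rational(71023, 39) ≈ 1821.1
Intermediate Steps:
M = Rational(12741, 7) (M = Mul(Rational(1, 7), Add(210, Mul(-1, -12531))) = Mul(Rational(1, 7), Add(210, 12531)) = Mul(Rational(1, 7), 12741) = Rational(12741, 7) ≈ 1820.1)
I = Rational(131, 546) (I = Add(Rational(-3, 7), Mul(Rational(1, 7), Mul(Add(840, -475), Pow(Add(-417, 495), -1)))) = Add(Rational(-3, 7), Mul(Rational(1, 7), Mul(365, Pow(78, -1)))) = Add(Rational(-3, 7), Mul(Rational(1, 7), Mul(365, Rational(1, 78)))) = Add(Rational(-3, 7), Mul(Rational(1, 7), Rational(365, 78))) = Add(Rational(-3, 7), Rational(365, 546)) = Rational(131, 546) ≈ 0.23993)
D = Rational(262, 273) (D = Mul(Add(Mul(Pow(Add(-5, 4), -1), -2), 2), Rational(131, 546)) = Mul(Add(Mul(Pow(-1, -1), -2), 2), Rational(131, 546)) = Mul(Add(Mul(-1, -2), 2), Rational(131, 546)) = Mul(Add(2, 2), Rational(131, 546)) = Mul(4, Rational(131, 546)) = Rational(262, 273) ≈ 0.95971)
Add(D, M) = Add(Rational(262, 273), Rational(12741, 7)) = Rational(71023, 39)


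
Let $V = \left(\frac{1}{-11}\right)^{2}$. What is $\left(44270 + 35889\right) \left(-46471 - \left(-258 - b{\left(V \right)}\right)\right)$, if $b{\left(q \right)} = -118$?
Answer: $-3713846629$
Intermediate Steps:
$V = \frac{1}{121}$ ($V = \left(- \frac{1}{11}\right)^{2} = \frac{1}{121} \approx 0.0082645$)
$\left(44270 + 35889\right) \left(-46471 - \left(-258 - b{\left(V \right)}\right)\right) = \left(44270 + 35889\right) \left(-46471 - -140\right) = 80159 \left(-46471 + \left(\left(-118 + 1347\right) - 1089\right)\right) = 80159 \left(-46471 + \left(1229 - 1089\right)\right) = 80159 \left(-46471 + 140\right) = 80159 \left(-46331\right) = -3713846629$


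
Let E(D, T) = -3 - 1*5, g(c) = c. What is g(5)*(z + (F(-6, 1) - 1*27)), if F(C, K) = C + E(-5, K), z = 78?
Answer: 185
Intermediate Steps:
E(D, T) = -8 (E(D, T) = -3 - 5 = -8)
F(C, K) = -8 + C (F(C, K) = C - 8 = -8 + C)
g(5)*(z + (F(-6, 1) - 1*27)) = 5*(78 + ((-8 - 6) - 1*27)) = 5*(78 + (-14 - 27)) = 5*(78 - 41) = 5*37 = 185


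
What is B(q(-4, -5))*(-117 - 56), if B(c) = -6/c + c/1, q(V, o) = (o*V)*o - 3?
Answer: 1834319/103 ≈ 17809.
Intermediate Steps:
q(V, o) = -3 + V*o**2 (q(V, o) = (V*o)*o - 3 = V*o**2 - 3 = -3 + V*o**2)
B(c) = c - 6/c (B(c) = -6/c + c*1 = -6/c + c = c - 6/c)
B(q(-4, -5))*(-117 - 56) = ((-3 - 4*(-5)**2) - 6/(-3 - 4*(-5)**2))*(-117 - 56) = ((-3 - 4*25) - 6/(-3 - 4*25))*(-173) = ((-3 - 100) - 6/(-3 - 100))*(-173) = (-103 - 6/(-103))*(-173) = (-103 - 6*(-1/103))*(-173) = (-103 + 6/103)*(-173) = -10603/103*(-173) = 1834319/103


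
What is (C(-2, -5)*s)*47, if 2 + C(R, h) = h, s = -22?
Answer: 7238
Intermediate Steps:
C(R, h) = -2 + h
(C(-2, -5)*s)*47 = ((-2 - 5)*(-22))*47 = -7*(-22)*47 = 154*47 = 7238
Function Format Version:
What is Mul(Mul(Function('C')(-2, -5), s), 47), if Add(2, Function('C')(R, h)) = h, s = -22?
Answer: 7238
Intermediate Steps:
Function('C')(R, h) = Add(-2, h)
Mul(Mul(Function('C')(-2, -5), s), 47) = Mul(Mul(Add(-2, -5), -22), 47) = Mul(Mul(-7, -22), 47) = Mul(154, 47) = 7238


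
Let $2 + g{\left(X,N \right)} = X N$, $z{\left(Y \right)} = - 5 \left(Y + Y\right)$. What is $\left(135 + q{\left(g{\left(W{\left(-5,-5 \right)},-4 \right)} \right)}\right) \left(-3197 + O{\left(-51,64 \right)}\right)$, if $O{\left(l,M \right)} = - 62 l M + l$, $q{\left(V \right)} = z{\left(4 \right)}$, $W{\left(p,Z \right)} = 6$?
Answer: $18916400$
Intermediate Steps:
$z{\left(Y \right)} = - 10 Y$ ($z{\left(Y \right)} = - 5 \cdot 2 Y = - 10 Y$)
$g{\left(X,N \right)} = -2 + N X$ ($g{\left(X,N \right)} = -2 + X N = -2 + N X$)
$q{\left(V \right)} = -40$ ($q{\left(V \right)} = \left(-10\right) 4 = -40$)
$O{\left(l,M \right)} = l - 62 M l$ ($O{\left(l,M \right)} = - 62 M l + l = l - 62 M l$)
$\left(135 + q{\left(g{\left(W{\left(-5,-5 \right)},-4 \right)} \right)}\right) \left(-3197 + O{\left(-51,64 \right)}\right) = \left(135 - 40\right) \left(-3197 - 51 \left(1 - 3968\right)\right) = 95 \left(-3197 - 51 \left(1 - 3968\right)\right) = 95 \left(-3197 - -202317\right) = 95 \left(-3197 + 202317\right) = 95 \cdot 199120 = 18916400$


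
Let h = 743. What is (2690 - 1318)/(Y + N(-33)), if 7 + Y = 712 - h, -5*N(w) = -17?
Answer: -6860/173 ≈ -39.653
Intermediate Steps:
N(w) = 17/5 (N(w) = -1/5*(-17) = 17/5)
Y = -38 (Y = -7 + (712 - 1*743) = -7 + (712 - 743) = -7 - 31 = -38)
(2690 - 1318)/(Y + N(-33)) = (2690 - 1318)/(-38 + 17/5) = 1372/(-173/5) = 1372*(-5/173) = -6860/173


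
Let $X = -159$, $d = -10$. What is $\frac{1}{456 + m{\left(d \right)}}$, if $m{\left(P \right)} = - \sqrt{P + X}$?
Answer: $\frac{456}{208105} + \frac{13 i}{208105} \approx 0.0021912 + 6.2468 \cdot 10^{-5} i$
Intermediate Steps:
$m{\left(P \right)} = - \sqrt{-159 + P}$ ($m{\left(P \right)} = - \sqrt{P - 159} = - \sqrt{-159 + P}$)
$\frac{1}{456 + m{\left(d \right)}} = \frac{1}{456 - \sqrt{-159 - 10}} = \frac{1}{456 - \sqrt{-169}} = \frac{1}{456 - 13 i} = \frac{456 + 13 i}{208105}$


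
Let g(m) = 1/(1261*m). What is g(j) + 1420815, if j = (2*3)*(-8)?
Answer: 85999090319/60528 ≈ 1.4208e+6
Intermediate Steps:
j = -48 (j = 6*(-8) = -48)
g(m) = 1/(1261*m)
g(j) + 1420815 = (1/1261)/(-48) + 1420815 = (1/1261)*(-1/48) + 1420815 = -1/60528 + 1420815 = 85999090319/60528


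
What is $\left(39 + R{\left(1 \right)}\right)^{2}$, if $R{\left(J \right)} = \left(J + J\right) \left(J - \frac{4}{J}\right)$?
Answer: $1089$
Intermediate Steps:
$R{\left(J \right)} = 2 J \left(J - \frac{4}{J}\right)$
$\left(39 + R{\left(1 \right)}\right)^{2} = \left(39 - \left(8 - 2 \cdot 1^{2}\right)\right)^{2} = \left(39 + \left(-8 + 2 \cdot 1\right)\right)^{2} = \left(39 + \left(-8 + 2\right)\right)^{2} = \left(39 - 6\right)^{2} = 33^{2} = 1089$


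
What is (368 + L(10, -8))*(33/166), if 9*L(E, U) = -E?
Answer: 18161/249 ≈ 72.936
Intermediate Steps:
L(E, U) = -E/9 (L(E, U) = (-E)/9 = -E/9)
(368 + L(10, -8))*(33/166) = (368 - ⅑*10)*(33/166) = (368 - 10/9)*(33*(1/166)) = (3302/9)*(33/166) = 18161/249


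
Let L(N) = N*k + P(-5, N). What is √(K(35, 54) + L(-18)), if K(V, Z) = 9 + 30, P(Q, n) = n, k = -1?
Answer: √39 ≈ 6.2450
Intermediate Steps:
L(N) = 0 (L(N) = N*(-1) + N = -N + N = 0)
K(V, Z) = 39
√(K(35, 54) + L(-18)) = √(39 + 0) = √39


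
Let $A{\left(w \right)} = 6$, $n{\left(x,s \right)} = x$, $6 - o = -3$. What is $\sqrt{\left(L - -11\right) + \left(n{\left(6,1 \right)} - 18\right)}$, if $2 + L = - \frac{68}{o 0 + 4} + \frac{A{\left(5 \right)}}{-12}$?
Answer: $\frac{i \sqrt{82}}{2} \approx 4.5277 i$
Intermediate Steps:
$o = 9$ ($o = 6 - -3 = 6 + 3 = 9$)
$L = - \frac{39}{2}$ ($L = -2 + \left(- \frac{68}{9 \cdot 0 + 4} + \frac{6}{-12}\right) = -2 + \left(- \frac{68}{0 + 4} + 6 \left(- \frac{1}{12}\right)\right) = -2 - \left(\frac{1}{2} + \frac{68}{4}\right) = -2 - \frac{35}{2} = - \frac{39}{2} \approx -19.5$)
$\sqrt{\left(L - -11\right) + \left(n{\left(6,1 \right)} - 18\right)} = \sqrt{\left(- \frac{39}{2} - -11\right) + \left(6 - 18\right)} = \sqrt{\left(- \frac{39}{2} + 11\right) + \left(6 - 18\right)} = \sqrt{- \frac{17}{2} - 12} = \sqrt{- \frac{41}{2}} = \frac{i \sqrt{82}}{2}$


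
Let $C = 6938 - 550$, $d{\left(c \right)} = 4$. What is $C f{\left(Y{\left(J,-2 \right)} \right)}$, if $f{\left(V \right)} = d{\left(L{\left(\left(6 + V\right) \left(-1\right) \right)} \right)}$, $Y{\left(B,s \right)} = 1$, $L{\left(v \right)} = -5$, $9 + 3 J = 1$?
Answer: $25552$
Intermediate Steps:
$J = - \frac{8}{3}$ ($J = -3 + \frac{1}{3} \cdot 1 = -3 + \frac{1}{3} = - \frac{8}{3} \approx -2.6667$)
$f{\left(V \right)} = 4$
$C = 6388$
$C f{\left(Y{\left(J,-2 \right)} \right)} = 6388 \cdot 4 = 25552$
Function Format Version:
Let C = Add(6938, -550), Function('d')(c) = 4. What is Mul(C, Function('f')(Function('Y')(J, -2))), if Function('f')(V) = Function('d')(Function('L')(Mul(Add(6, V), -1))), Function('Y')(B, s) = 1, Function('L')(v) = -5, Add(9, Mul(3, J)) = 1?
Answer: 25552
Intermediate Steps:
J = Rational(-8, 3) (J = Add(-3, Mul(Rational(1, 3), 1)) = Add(-3, Rational(1, 3)) = Rational(-8, 3) ≈ -2.6667)
Function('f')(V) = 4
C = 6388
Mul(C, Function('f')(Function('Y')(J, -2))) = Mul(6388, 4) = 25552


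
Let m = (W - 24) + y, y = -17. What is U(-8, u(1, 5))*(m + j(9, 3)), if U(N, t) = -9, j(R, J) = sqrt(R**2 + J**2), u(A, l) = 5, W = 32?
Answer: 81 - 27*sqrt(10) ≈ -4.3815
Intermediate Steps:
j(R, J) = sqrt(J**2 + R**2)
m = -9 (m = (32 - 24) - 17 = 8 - 17 = -9)
U(-8, u(1, 5))*(m + j(9, 3)) = -9*(-9 + sqrt(3**2 + 9**2)) = -9*(-9 + sqrt(9 + 81)) = -9*(-9 + sqrt(90)) = -9*(-9 + 3*sqrt(10)) = 81 - 27*sqrt(10)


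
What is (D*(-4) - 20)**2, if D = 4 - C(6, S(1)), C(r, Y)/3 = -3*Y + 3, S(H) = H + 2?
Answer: 11664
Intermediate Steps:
S(H) = 2 + H
C(r, Y) = 9 - 9*Y (C(r, Y) = 3*(-3*Y + 3) = 3*(3 - 3*Y) = 9 - 9*Y)
D = 22 (D = 4 - (9 - 9*(2 + 1)) = 4 - (9 - 9*3) = 4 - (9 - 27) = 4 - 1*(-18) = 4 + 18 = 22)
(D*(-4) - 20)**2 = (22*(-4) - 20)**2 = (-88 - 20)**2 = (-108)**2 = 11664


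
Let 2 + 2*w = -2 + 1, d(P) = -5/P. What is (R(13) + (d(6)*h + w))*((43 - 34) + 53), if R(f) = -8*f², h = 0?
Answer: -83917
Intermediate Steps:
w = -3/2 (w = -1 + (-2 + 1)/2 = -1 + (½)*(-1) = -1 - ½ = -3/2 ≈ -1.5000)
(R(13) + (d(6)*h + w))*((43 - 34) + 53) = (-8*13² + (-5/6*0 - 3/2))*((43 - 34) + 53) = (-8*169 + (-5*⅙*0 - 3/2))*(9 + 53) = (-1352 + (-⅚*0 - 3/2))*62 = (-1352 + (0 - 3/2))*62 = (-1352 - 3/2)*62 = -2707/2*62 = -83917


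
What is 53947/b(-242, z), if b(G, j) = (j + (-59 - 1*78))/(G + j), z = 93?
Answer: 8038103/44 ≈ 1.8268e+5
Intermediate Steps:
b(G, j) = (-137 + j)/(G + j) (b(G, j) = (j + (-59 - 78))/(G + j) = (j - 137)/(G + j) = (-137 + j)/(G + j))
53947/b(-242, z) = 53947/(((-137 + 93)/(-242 + 93))) = 53947/((-44/(-149))) = 53947/((-1/149*(-44))) = 53947/(44/149) = 53947*(149/44) = 8038103/44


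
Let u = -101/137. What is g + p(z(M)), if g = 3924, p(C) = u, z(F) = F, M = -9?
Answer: 537487/137 ≈ 3923.3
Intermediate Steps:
u = -101/137 (u = -101*1/137 = -101/137 ≈ -0.73723)
p(C) = -101/137
g + p(z(M)) = 3924 - 101/137 = 537487/137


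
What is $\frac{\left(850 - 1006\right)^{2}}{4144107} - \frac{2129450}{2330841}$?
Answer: $- \frac{2922648434858}{3219751501329} \approx -0.90772$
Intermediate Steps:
$\frac{\left(850 - 1006\right)^{2}}{4144107} - \frac{2129450}{2330841} = \left(-156\right)^{2} \cdot \frac{1}{4144107} - \frac{2129450}{2330841} = 24336 \cdot \frac{1}{4144107} - \frac{2129450}{2330841} = \frac{8112}{1381369} - \frac{2129450}{2330841} = - \frac{2922648434858}{3219751501329}$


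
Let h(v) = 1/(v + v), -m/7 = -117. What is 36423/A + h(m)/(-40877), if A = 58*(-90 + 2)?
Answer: -1219378775801/170873054352 ≈ -7.1362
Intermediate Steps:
m = 819 (m = -7*(-117) = 819)
A = -5104 (A = 58*(-88) = -5104)
h(v) = 1/(2*v)
36423/A + h(m)/(-40877) = 36423/(-5104) + ((1/2)/819)/(-40877) = 36423*(-1/5104) + ((1/2)*(1/819))*(-1/40877) = -36423/5104 + (1/1638)*(-1/40877) = -36423/5104 - 1/66956526 = -1219378775801/170873054352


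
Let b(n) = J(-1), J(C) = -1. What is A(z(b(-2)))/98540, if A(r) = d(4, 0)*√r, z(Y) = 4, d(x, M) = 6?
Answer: 3/24635 ≈ 0.00012178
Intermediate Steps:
b(n) = -1
A(r) = 6*√r
A(z(b(-2)))/98540 = (6*√4)/98540 = (6*2)*(1/98540) = 12*(1/98540) = 3/24635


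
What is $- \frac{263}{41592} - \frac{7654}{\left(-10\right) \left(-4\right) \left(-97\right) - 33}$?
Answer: $\frac{7379443}{3784872} \approx 1.9497$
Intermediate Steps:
$- \frac{263}{41592} - \frac{7654}{\left(-10\right) \left(-4\right) \left(-97\right) - 33} = \left(-263\right) \frac{1}{41592} - \frac{7654}{40 \left(-97\right) - 33} = - \frac{263}{41592} - \frac{7654}{-3880 - 33} = - \frac{263}{41592} - \frac{7654}{-3913} = - \frac{263}{41592} - - \frac{178}{91} = - \frac{263}{41592} + \frac{178}{91} = \frac{7379443}{3784872}$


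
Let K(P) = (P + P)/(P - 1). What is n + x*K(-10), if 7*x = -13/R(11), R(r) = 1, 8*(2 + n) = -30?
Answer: -2811/308 ≈ -9.1266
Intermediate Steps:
n = -23/4 (n = -2 + (1/8)*(-30) = -2 - 15/4 = -23/4 ≈ -5.7500)
K(P) = 2*P/(-1 + P) (K(P) = (2*P)/(-1 + P) = 2*P/(-1 + P))
x = -13/7 (x = (-13/1)/7 = (-13*1)/7 = (1/7)*(-13) = -13/7 ≈ -1.8571)
n + x*K(-10) = -23/4 - 26*(-10)/(7*(-1 - 10)) = -23/4 - 26*(-10)/(7*(-11)) = -23/4 - 26*(-10)*(-1)/(7*11) = -23/4 - 13/7*20/11 = -23/4 - 260/77 = -2811/308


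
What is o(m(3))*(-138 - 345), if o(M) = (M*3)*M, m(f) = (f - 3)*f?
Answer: 0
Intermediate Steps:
m(f) = f*(-3 + f) (m(f) = (-3 + f)*f = f*(-3 + f))
o(M) = 3*M² (o(M) = (3*M)*M = 3*M²)
o(m(3))*(-138 - 345) = (3*(3*(-3 + 3))²)*(-138 - 345) = (3*(3*0)²)*(-483) = (3*0²)*(-483) = (3*0)*(-483) = 0*(-483) = 0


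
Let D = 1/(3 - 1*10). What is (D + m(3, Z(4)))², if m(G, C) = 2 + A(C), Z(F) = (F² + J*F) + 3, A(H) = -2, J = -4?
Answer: 1/49 ≈ 0.020408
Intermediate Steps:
Z(F) = 3 + F² - 4*F (Z(F) = (F² - 4*F) + 3 = 3 + F² - 4*F)
m(G, C) = 0 (m(G, C) = 2 - 2 = 0)
D = -⅐ (D = 1/(3 - 10) = 1/(-7) = -⅐ ≈ -0.14286)
(D + m(3, Z(4)))² = (-⅐ + 0)² = (-⅐)² = 1/49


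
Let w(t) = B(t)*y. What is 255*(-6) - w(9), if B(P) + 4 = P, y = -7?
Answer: -1495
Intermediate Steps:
B(P) = -4 + P
w(t) = 28 - 7*t (w(t) = (-4 + t)*(-7) = 28 - 7*t)
255*(-6) - w(9) = 255*(-6) - (28 - 7*9) = -1530 - (28 - 63) = -1530 - 1*(-35) = -1530 + 35 = -1495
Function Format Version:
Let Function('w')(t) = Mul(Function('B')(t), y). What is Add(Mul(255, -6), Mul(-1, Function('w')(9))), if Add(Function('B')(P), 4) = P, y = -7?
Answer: -1495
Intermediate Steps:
Function('B')(P) = Add(-4, P)
Function('w')(t) = Add(28, Mul(-7, t)) (Function('w')(t) = Mul(Add(-4, t), -7) = Add(28, Mul(-7, t)))
Add(Mul(255, -6), Mul(-1, Function('w')(9))) = Add(Mul(255, -6), Mul(-1, Add(28, Mul(-7, 9)))) = Add(-1530, Mul(-1, Add(28, -63))) = Add(-1530, Mul(-1, -35)) = Add(-1530, 35) = -1495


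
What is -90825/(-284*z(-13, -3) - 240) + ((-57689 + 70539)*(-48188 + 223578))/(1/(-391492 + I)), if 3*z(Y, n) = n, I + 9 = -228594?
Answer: -61492034443160825/44 ≈ -1.3975e+15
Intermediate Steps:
I = -228603 (I = -9 - 228594 = -228603)
z(Y, n) = n/3
-90825/(-284*z(-13, -3) - 240) + ((-57689 + 70539)*(-48188 + 223578))/(1/(-391492 + I)) = -90825/(-284*(-3)/3 - 240) + ((-57689 + 70539)*(-48188 + 223578))/(1/(-391492 - 228603)) = -90825/(-284*(-1) - 240) + (12850*175390)/(1/(-620095)) = -90825/(284 - 240) + 2253761500/(-1/620095) = -90825/44 + 2253761500*(-620095) = -90825*1/44 - 1397546237342500 = -90825/44 - 1397546237342500 = -61492034443160825/44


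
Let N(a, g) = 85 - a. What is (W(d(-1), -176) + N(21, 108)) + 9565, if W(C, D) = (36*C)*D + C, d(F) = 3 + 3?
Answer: -28381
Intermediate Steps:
d(F) = 6
W(C, D) = C + 36*C*D (W(C, D) = 36*C*D + C = C + 36*C*D)
(W(d(-1), -176) + N(21, 108)) + 9565 = (6*(1 + 36*(-176)) + (85 - 1*21)) + 9565 = (6*(1 - 6336) + (85 - 21)) + 9565 = (6*(-6335) + 64) + 9565 = (-38010 + 64) + 9565 = -37946 + 9565 = -28381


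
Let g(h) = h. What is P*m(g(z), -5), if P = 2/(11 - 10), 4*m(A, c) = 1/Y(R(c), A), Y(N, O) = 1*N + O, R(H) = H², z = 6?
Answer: 1/62 ≈ 0.016129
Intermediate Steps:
Y(N, O) = N + O
m(A, c) = 1/(4*(A + c²)) (m(A, c) = 1/(4*(c² + A)) = 1/(4*(A + c²)))
P = 2 (P = 2/1 = 2*1 = 2)
P*m(g(z), -5) = 2*(1/(4*(6 + (-5)²))) = 2*(1/(4*(6 + 25))) = 2*((¼)/31) = 2*((¼)*(1/31)) = 2*(1/124) = 1/62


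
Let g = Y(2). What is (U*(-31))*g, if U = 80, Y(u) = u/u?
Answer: -2480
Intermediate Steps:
Y(u) = 1
g = 1
(U*(-31))*g = (80*(-31))*1 = -2480*1 = -2480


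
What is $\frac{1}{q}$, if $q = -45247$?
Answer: $- \frac{1}{45247} \approx -2.2101 \cdot 10^{-5}$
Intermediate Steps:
$\frac{1}{q} = \frac{1}{-45247} = - \frac{1}{45247}$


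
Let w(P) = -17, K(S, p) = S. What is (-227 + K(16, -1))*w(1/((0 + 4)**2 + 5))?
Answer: 3587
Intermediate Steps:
(-227 + K(16, -1))*w(1/((0 + 4)**2 + 5)) = (-227 + 16)*(-17) = -211*(-17) = 3587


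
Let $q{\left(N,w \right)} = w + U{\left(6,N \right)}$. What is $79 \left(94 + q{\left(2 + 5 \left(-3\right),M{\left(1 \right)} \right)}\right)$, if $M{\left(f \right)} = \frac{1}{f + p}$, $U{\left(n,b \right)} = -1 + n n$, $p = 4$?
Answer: $\frac{51034}{5} \approx 10207.0$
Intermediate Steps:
$U{\left(n,b \right)} = -1 + n^{2}$
$M{\left(f \right)} = \frac{1}{4 + f}$ ($M{\left(f \right)} = \frac{1}{f + 4} = \frac{1}{4 + f}$)
$q{\left(N,w \right)} = 35 + w$ ($q{\left(N,w \right)} = w - \left(1 - 6^{2}\right) = w + \left(-1 + 36\right) = w + 35 = 35 + w$)
$79 \left(94 + q{\left(2 + 5 \left(-3\right),M{\left(1 \right)} \right)}\right) = 79 \left(94 + \left(35 + \frac{1}{4 + 1}\right)\right) = 79 \left(94 + \left(35 + \frac{1}{5}\right)\right) = 79 \left(94 + \frac{176}{5}\right) = 79 \cdot \frac{646}{5} = \frac{51034}{5}$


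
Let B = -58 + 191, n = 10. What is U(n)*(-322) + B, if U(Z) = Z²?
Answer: -32067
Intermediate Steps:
B = 133
U(n)*(-322) + B = 10²*(-322) + 133 = 100*(-322) + 133 = -32200 + 133 = -32067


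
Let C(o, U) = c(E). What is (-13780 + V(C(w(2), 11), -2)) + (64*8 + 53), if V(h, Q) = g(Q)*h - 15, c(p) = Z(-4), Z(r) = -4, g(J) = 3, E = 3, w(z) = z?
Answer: -13242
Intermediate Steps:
c(p) = -4
C(o, U) = -4
V(h, Q) = -15 + 3*h (V(h, Q) = 3*h - 15 = -15 + 3*h)
(-13780 + V(C(w(2), 11), -2)) + (64*8 + 53) = (-13780 + (-15 + 3*(-4))) + (64*8 + 53) = (-13780 + (-15 - 12)) + (512 + 53) = (-13780 - 27) + 565 = -13807 + 565 = -13242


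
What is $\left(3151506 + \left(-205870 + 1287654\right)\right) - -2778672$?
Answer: $7011962$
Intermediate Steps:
$\left(3151506 + \left(-205870 + 1287654\right)\right) - -2778672 = \left(3151506 + 1081784\right) + 2778672 = 4233290 + 2778672 = 7011962$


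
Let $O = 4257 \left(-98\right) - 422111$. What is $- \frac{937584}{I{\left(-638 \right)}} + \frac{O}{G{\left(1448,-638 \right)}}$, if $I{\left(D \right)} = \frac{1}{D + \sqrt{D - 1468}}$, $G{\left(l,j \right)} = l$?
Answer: $\frac{4785424099}{8} - 8438256 i \sqrt{26} \approx 5.9818 \cdot 10^{8} - 4.3027 \cdot 10^{7} i$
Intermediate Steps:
$O = -839297$ ($O = -417186 - 422111 = -839297$)
$I{\left(D \right)} = \frac{1}{D + \sqrt{-1468 + D}}$
$- \frac{937584}{I{\left(-638 \right)}} + \frac{O}{G{\left(1448,-638 \right)}} = - \frac{937584}{\frac{1}{-638 + \sqrt{-1468 - 638}}} - \frac{839297}{1448} = - \frac{937584}{\frac{1}{-638 + \sqrt{-2106}}} - \frac{4637}{8} = - \frac{937584}{\frac{1}{-638 + 9 i \sqrt{26}}} - \frac{4637}{8} = - 937584 \left(-638 + 9 i \sqrt{26}\right) - \frac{4637}{8} = \left(598178592 - 8438256 i \sqrt{26}\right) - \frac{4637}{8} = \frac{4785424099}{8} - 8438256 i \sqrt{26}$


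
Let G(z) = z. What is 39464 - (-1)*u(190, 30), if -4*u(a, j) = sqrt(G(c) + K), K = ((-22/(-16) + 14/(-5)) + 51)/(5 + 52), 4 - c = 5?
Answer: 39464 - 3*I*sqrt(2090)/1520 ≈ 39464.0 - 0.09023*I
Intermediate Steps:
c = -1 (c = 4 - 1*5 = 4 - 5 = -1)
K = 661/760 (K = ((-22*(-1/16) + 14*(-1/5)) + 51)/57 = ((11/8 - 14/5) + 51)*(1/57) = (-57/40 + 51)*(1/57) = (1983/40)*(1/57) = 661/760 ≈ 0.86974)
u(a, j) = -3*I*sqrt(2090)/1520 (u(a, j) = -sqrt(-1 + 661/760)/4 = -3*I*sqrt(2090)/1520)
39464 - (-1)*u(190, 30) = 39464 - (-1)*(-3*I*sqrt(2090)/1520) = 39464 - 3*I*sqrt(2090)/1520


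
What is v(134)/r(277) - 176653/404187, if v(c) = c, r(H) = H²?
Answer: -13500246979/31012864323 ≈ -0.43531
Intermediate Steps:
v(134)/r(277) - 176653/404187 = 134/(277²) - 176653/404187 = 134/76729 - 176653*1/404187 = 134*(1/76729) - 176653/404187 = 134/76729 - 176653/404187 = -13500246979/31012864323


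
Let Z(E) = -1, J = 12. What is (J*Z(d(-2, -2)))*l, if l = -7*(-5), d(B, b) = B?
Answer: -420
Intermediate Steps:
l = 35
(J*Z(d(-2, -2)))*l = (12*(-1))*35 = -12*35 = -420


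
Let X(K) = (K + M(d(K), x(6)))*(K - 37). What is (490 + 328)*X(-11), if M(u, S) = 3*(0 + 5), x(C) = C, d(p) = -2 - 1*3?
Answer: -157056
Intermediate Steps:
d(p) = -5 (d(p) = -2 - 3 = -5)
M(u, S) = 15 (M(u, S) = 3*5 = 15)
X(K) = (-37 + K)*(15 + K) (X(K) = (K + 15)*(K - 37) = (15 + K)*(-37 + K) = (-37 + K)*(15 + K))
(490 + 328)*X(-11) = (490 + 328)*(-555 + (-11)² - 22*(-11)) = 818*(-555 + 121 + 242) = 818*(-192) = -157056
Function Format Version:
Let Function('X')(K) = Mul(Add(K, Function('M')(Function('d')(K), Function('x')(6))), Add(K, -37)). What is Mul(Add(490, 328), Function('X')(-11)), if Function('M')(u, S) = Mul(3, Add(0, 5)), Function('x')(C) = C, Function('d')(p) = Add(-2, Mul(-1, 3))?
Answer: -157056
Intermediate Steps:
Function('d')(p) = -5 (Function('d')(p) = Add(-2, -3) = -5)
Function('M')(u, S) = 15 (Function('M')(u, S) = Mul(3, 5) = 15)
Function('X')(K) = Mul(Add(-37, K), Add(15, K)) (Function('X')(K) = Mul(Add(K, 15), Add(K, -37)) = Mul(Add(15, K), Add(-37, K)) = Mul(Add(-37, K), Add(15, K)))
Mul(Add(490, 328), Function('X')(-11)) = Mul(Add(490, 328), Add(-555, Pow(-11, 2), Mul(-22, -11))) = Mul(818, Add(-555, 121, 242)) = Mul(818, -192) = -157056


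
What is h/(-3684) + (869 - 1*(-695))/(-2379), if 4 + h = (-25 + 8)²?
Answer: -2146597/2921412 ≈ -0.73478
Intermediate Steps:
h = 285 (h = -4 + (-25 + 8)² = -4 + (-17)² = -4 + 289 = 285)
h/(-3684) + (869 - 1*(-695))/(-2379) = 285/(-3684) + (869 - 1*(-695))/(-2379) = 285*(-1/3684) + (869 + 695)*(-1/2379) = -95/1228 + 1564*(-1/2379) = -95/1228 - 1564/2379 = -2146597/2921412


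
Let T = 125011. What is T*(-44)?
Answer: -5500484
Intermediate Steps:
T*(-44) = 125011*(-44) = -5500484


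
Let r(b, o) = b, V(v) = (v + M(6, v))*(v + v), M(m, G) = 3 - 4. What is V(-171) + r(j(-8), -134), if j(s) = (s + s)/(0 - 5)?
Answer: 294136/5 ≈ 58827.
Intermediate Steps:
M(m, G) = -1
j(s) = -2*s/5 (j(s) = (2*s)/(-5) = (2*s)*(-⅕) = -2*s/5)
V(v) = 2*v*(-1 + v) (V(v) = (v - 1)*(v + v) = (-1 + v)*(2*v) = 2*v*(-1 + v))
V(-171) + r(j(-8), -134) = 2*(-171)*(-1 - 171) - ⅖*(-8) = 2*(-171)*(-172) + 16/5 = 58824 + 16/5 = 294136/5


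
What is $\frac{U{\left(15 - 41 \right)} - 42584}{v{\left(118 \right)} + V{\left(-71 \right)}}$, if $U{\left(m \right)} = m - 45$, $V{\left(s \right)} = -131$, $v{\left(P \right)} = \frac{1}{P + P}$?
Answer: $\frac{2013316}{6183} \approx 325.62$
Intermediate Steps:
$v{\left(P \right)} = \frac{1}{2 P}$
$U{\left(m \right)} = -45 + m$ ($U{\left(m \right)} = m - 45 = -45 + m$)
$\frac{U{\left(15 - 41 \right)} - 42584}{v{\left(118 \right)} + V{\left(-71 \right)}} = \frac{\left(-45 + \left(15 - 41\right)\right) - 42584}{\frac{1}{2 \cdot 118} - 131} = \frac{\left(-45 + \left(15 - 41\right)\right) - 42584}{\frac{1}{2} \cdot \frac{1}{118} - 131} = \frac{\left(-45 - 26\right) - 42584}{\frac{1}{236} - 131} = \frac{-71 - 42584}{- \frac{30915}{236}} = \left(-42655\right) \left(- \frac{236}{30915}\right) = \frac{2013316}{6183}$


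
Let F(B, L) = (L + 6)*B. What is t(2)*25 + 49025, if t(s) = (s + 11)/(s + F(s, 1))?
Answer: 784725/16 ≈ 49045.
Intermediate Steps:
F(B, L) = B*(6 + L) (F(B, L) = (6 + L)*B = B*(6 + L))
t(s) = (11 + s)/(8*s) (t(s) = (s + 11)/(s + s*(6 + 1)) = (11 + s)/(s + s*7) = (11 + s)/(s + 7*s) = (11 + s)/((8*s)) = (11 + s)*(1/(8*s)) = (11 + s)/(8*s))
t(2)*25 + 49025 = ((⅛)*(11 + 2)/2)*25 + 49025 = ((⅛)*(½)*13)*25 + 49025 = (13/16)*25 + 49025 = 325/16 + 49025 = 784725/16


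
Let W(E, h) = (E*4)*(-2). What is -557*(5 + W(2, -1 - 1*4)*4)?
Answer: 32863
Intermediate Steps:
W(E, h) = -8*E (W(E, h) = (4*E)*(-2) = -8*E)
-557*(5 + W(2, -1 - 1*4)*4) = -557*(5 - 8*2*4) = -557*(5 - 16*4) = -557*(5 - 64) = -557*(-59) = 32863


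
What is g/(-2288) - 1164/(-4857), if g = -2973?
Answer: 5701031/3704272 ≈ 1.5390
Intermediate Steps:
g/(-2288) - 1164/(-4857) = -2973/(-2288) - 1164/(-4857) = -2973*(-1/2288) - 1164*(-1/4857) = 2973/2288 + 388/1619 = 5701031/3704272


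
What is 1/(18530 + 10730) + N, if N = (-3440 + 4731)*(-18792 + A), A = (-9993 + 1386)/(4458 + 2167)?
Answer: -940631394502399/38769500 ≈ -2.4262e+7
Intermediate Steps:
A = -8607/6625 ≈ -1.2992
N = -160736738637/6625 (N = (-3440 + 4731)*(-18792 - 8607/6625) = 1291*(-124505607/6625) = -160736738637/6625 ≈ -2.4262e+7)
1/(18530 + 10730) + N = 1/(18530 + 10730) - 160736738637/6625 = 1/29260 - 160736738637/6625 = -940631394502399/38769500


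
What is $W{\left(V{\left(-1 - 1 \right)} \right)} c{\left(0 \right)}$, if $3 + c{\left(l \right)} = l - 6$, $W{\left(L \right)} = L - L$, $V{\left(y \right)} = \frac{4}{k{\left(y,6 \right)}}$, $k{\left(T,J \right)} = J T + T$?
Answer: $0$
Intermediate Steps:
$k{\left(T,J \right)} = T + J T$
$V{\left(y \right)} = \frac{4}{7 y}$ ($V{\left(y \right)} = \frac{4}{y \left(1 + 6\right)} = \frac{4}{y 7} = \frac{4}{7 y}$)
$W{\left(L \right)} = 0$
$c{\left(l \right)} = -9 + l$ ($c{\left(l \right)} = -3 + \left(l - 6\right) = -3 + \left(-6 + l\right) = -9 + l$)
$W{\left(V{\left(-1 - 1 \right)} \right)} c{\left(0 \right)} = 0 \left(-9 + 0\right) = 0 \left(-9\right) = 0$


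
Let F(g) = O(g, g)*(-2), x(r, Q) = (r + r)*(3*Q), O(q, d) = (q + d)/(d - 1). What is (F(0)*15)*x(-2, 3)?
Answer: 0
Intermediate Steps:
O(q, d) = (d + q)/(-1 + d)
x(r, Q) = 6*Q*r (x(r, Q) = (2*r)*(3*Q) = 6*Q*r)
F(g) = -4*g/(-1 + g) (F(g) = ((g + g)/(-1 + g))*(-2) = ((2*g)/(-1 + g))*(-2) = (2*g/(-1 + g))*(-2) = -4*g/(-1 + g))
(F(0)*15)*x(-2, 3) = (-4*0/(-1 + 0)*15)*(6*3*(-2)) = (-4*0/(-1)*15)*(-36) = (-4*0*(-1)*15)*(-36) = (0*15)*(-36) = 0*(-36) = 0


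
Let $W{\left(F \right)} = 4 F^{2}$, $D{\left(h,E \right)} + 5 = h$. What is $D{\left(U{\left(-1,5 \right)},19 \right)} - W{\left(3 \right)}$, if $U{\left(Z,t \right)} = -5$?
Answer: $-46$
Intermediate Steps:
$D{\left(h,E \right)} = -5 + h$
$D{\left(U{\left(-1,5 \right)},19 \right)} - W{\left(3 \right)} = \left(-5 - 5\right) - 4 \cdot 3^{2} = -10 - 4 \cdot 9 = -10 - 36 = -46$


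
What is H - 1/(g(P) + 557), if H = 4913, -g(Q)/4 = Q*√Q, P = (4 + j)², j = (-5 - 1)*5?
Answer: 342667012/69747 ≈ 4913.0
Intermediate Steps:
j = -30 (j = -6*5 = -30)
P = 676 (P = (4 - 30)² = (-26)² = 676)
g(Q) = -4*Q^(3/2) (g(Q) = -4*Q*√Q = -4*Q^(3/2))
H - 1/(g(P) + 557) = 4913 - 1/(-4*676^(3/2) + 557) = 4913 - 1/(-4*17576 + 557) = 4913 - 1/(-70304 + 557) = 4913 - 1/(-69747) = 4913 - 1*(-1/69747) = 4913 + 1/69747 = 342667012/69747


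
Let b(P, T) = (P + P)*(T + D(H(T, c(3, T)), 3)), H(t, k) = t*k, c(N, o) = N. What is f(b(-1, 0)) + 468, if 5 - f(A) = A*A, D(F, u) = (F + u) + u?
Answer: 329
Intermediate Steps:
H(t, k) = k*t
D(F, u) = F + 2*u
b(P, T) = 2*P*(6 + 4*T) (b(P, T) = (P + P)*(T + (3*T + 2*3)) = (2*P)*(T + (3*T + 6)) = (2*P)*(T + (6 + 3*T)) = (2*P)*(6 + 4*T) = 2*P*(6 + 4*T))
f(A) = 5 - A² (f(A) = 5 - A*A = 5 - A²)
f(b(-1, 0)) + 468 = (5 - (4*(-1)*(3 + 2*0))²) + 468 = (5 - (4*(-1)*(3 + 0))²) + 468 = (5 - (4*(-1)*3)²) + 468 = (5 - 1*(-12)²) + 468 = (5 - 1*144) + 468 = (5 - 144) + 468 = -139 + 468 = 329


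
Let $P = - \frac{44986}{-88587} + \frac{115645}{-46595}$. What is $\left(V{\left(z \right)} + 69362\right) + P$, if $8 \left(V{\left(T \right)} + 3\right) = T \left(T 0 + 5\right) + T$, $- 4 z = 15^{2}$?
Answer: $\frac{915557245725433}{13208676048} \approx 69315.0$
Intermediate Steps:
$P = - \frac{1629704189}{825542253}$ ($P = \left(-44986\right) \left(- \frac{1}{88587}\right) + 115645 \left(- \frac{1}{46595}\right) = \frac{44986}{88587} - \frac{23129}{9319} = - \frac{1629704189}{825542253} \approx -1.9741$)
$z = - \frac{225}{4}$ ($z = - \frac{15^{2}}{4} = \left(- \frac{1}{4}\right) 225 = - \frac{225}{4} \approx -56.25$)
$V{\left(T \right)} = -3 + \frac{3 T}{4}$ ($V{\left(T \right)} = -3 + \frac{T \left(T 0 + 5\right) + T}{8} = -3 + \frac{T \left(0 + 5\right) + T}{8} = -3 + \frac{T 5 + T}{8} = -3 + \frac{5 T + T}{8} = -3 + \frac{6 T}{8} = -3 + \frac{3 T}{4}$)
$\left(V{\left(z \right)} + 69362\right) + P = \left(\left(-3 + \frac{3}{4} \left(- \frac{225}{4}\right)\right) + 69362\right) - \frac{1629704189}{825542253} = \left(\left(-3 - \frac{675}{16}\right) + 69362\right) - \frac{1629704189}{825542253} = \left(- \frac{723}{16} + 69362\right) - \frac{1629704189}{825542253} = \frac{1109069}{16} - \frac{1629704189}{825542253} = \frac{915557245725433}{13208676048}$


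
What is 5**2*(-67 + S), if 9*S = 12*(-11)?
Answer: -6125/3 ≈ -2041.7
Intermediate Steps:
S = -44/3 (S = (12*(-11))/9 = (1/9)*(-132) = -44/3 ≈ -14.667)
5**2*(-67 + S) = 5**2*(-67 - 44/3) = 25*(-245/3) = -6125/3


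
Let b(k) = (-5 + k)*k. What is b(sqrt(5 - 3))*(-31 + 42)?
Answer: 22 - 55*sqrt(2) ≈ -55.782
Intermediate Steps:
b(k) = k*(-5 + k)
b(sqrt(5 - 3))*(-31 + 42) = (sqrt(5 - 3)*(-5 + sqrt(5 - 3)))*(-31 + 42) = (sqrt(2)*(-5 + sqrt(2)))*11 = 11*sqrt(2)*(-5 + sqrt(2))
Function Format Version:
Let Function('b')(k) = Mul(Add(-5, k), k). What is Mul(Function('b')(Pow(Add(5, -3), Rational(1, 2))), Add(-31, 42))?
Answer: Add(22, Mul(-55, Pow(2, Rational(1, 2)))) ≈ -55.782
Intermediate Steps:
Function('b')(k) = Mul(k, Add(-5, k))
Mul(Function('b')(Pow(Add(5, -3), Rational(1, 2))), Add(-31, 42)) = Mul(Mul(Pow(Add(5, -3), Rational(1, 2)), Add(-5, Pow(Add(5, -3), Rational(1, 2)))), Add(-31, 42)) = Mul(Mul(Pow(2, Rational(1, 2)), Add(-5, Pow(2, Rational(1, 2)))), 11) = Mul(11, Pow(2, Rational(1, 2)), Add(-5, Pow(2, Rational(1, 2))))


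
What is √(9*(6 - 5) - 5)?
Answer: 2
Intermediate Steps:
√(9*(6 - 5) - 5) = √(9*1 - 5) = √(9 - 5) = √4 = 2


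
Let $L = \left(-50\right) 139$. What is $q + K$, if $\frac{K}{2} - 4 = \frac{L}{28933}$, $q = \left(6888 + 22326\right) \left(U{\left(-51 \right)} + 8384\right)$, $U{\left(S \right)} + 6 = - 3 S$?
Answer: $\frac{7210816553086}{28933} \approx 2.4922 \cdot 10^{8}$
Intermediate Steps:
$U{\left(S \right)} = -6 - 3 S$
$L = -6950$
$q = 249224634$ ($q = \left(6888 + 22326\right) \left(\left(-6 - -153\right) + 8384\right) = 29214 \left(\left(-6 + 153\right) + 8384\right) = 29214 \left(147 + 8384\right) = 29214 \cdot 8531 = 249224634$)
$K = \frac{217564}{28933}$ ($K = 8 + 2 \left(- \frac{6950}{28933}\right) = 8 - \frac{13900}{28933} = \frac{217564}{28933} \approx 7.5196$)
$q + K = 249224634 + \frac{217564}{28933} = \frac{7210816553086}{28933}$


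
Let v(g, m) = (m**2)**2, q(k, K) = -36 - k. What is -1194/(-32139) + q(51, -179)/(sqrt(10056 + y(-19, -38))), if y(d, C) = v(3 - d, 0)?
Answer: 398/10713 - 29*sqrt(2514)/1676 ≈ -0.83042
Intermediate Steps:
v(g, m) = m**4
y(d, C) = 0 (y(d, C) = 0**4 = 0)
-1194/(-32139) + q(51, -179)/(sqrt(10056 + y(-19, -38))) = -1194/(-32139) + (-36 - 1*51)/(sqrt(10056 + 0)) = -1194*(-1/32139) + (-36 - 51)/(sqrt(10056)) = 398/10713 - 87*sqrt(2514)/5028 = 398/10713 - 29*sqrt(2514)/1676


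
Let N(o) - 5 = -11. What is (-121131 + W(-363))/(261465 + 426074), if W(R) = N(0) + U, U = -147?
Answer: -121284/687539 ≈ -0.17640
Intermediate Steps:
N(o) = -6 (N(o) = 5 - 11 = -6)
W(R) = -153 (W(R) = -6 - 147 = -153)
(-121131 + W(-363))/(261465 + 426074) = (-121131 - 153)/(261465 + 426074) = -121284/687539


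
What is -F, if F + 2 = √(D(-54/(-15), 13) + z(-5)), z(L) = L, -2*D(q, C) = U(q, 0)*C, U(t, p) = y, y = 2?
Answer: 2 - 3*I*√2 ≈ 2.0 - 4.2426*I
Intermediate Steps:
U(t, p) = 2
D(q, C) = -C
F = -2 + 3*I*√2 (F = -2 + √(-1*13 - 5) = -2 + √(-13 - 5) = -2 + √(-18) = -2 + 3*I*√2 ≈ -2.0 + 4.2426*I)
-F = -(-2 + 3*I*√2) = 2 - 3*I*√2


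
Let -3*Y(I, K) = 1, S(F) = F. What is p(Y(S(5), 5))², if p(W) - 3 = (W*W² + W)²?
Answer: 5230369/531441 ≈ 9.8419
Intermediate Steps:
Y(I, K) = -⅓ (Y(I, K) = -⅓*1 = -⅓)
p(W) = 3 + (W + W³)² (p(W) = 3 + (W*W² + W)² = 3 + (W³ + W)² = 3 + (W + W³)²)
p(Y(S(5), 5))² = (3 + (-⅓)²*(1 + (-⅓)²)²)² = (3 + (1 + ⅑)²/9)² = (3 + (10/9)²/9)² = (3 + (⅑)*(100/81))² = (3 + 100/729)² = (2287/729)² = 5230369/531441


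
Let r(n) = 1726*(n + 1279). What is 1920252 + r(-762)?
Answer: 2812594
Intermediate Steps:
r(n) = 2207554 + 1726*n (r(n) = 1726*(1279 + n) = 2207554 + 1726*n)
1920252 + r(-762) = 1920252 + (2207554 + 1726*(-762)) = 1920252 + (2207554 - 1315212) = 1920252 + 892342 = 2812594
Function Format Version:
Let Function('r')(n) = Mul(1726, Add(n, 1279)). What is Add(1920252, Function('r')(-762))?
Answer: 2812594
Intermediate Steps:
Function('r')(n) = Add(2207554, Mul(1726, n)) (Function('r')(n) = Mul(1726, Add(1279, n)) = Add(2207554, Mul(1726, n)))
Add(1920252, Function('r')(-762)) = Add(1920252, Add(2207554, Mul(1726, -762))) = Add(1920252, Add(2207554, -1315212)) = Add(1920252, 892342) = 2812594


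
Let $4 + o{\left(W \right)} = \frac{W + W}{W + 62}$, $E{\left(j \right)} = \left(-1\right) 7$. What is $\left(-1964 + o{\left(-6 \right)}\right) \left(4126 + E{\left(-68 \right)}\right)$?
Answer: $- \frac{113499045}{14} \approx -8.1071 \cdot 10^{6}$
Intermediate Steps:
$E{\left(j \right)} = -7$
$o{\left(W \right)} = -4 + \frac{2 W}{62 + W}$ ($o{\left(W \right)} = -4 + \frac{W + W}{W + 62} = -4 + \frac{2 W}{62 + W}$)
$\left(-1964 + o{\left(-6 \right)}\right) \left(4126 + E{\left(-68 \right)}\right) = \left(-1964 + \frac{2 \left(-124 - -6\right)}{62 - 6}\right) \left(4126 - 7\right) = \left(-1964 + \frac{2 \left(-124 + 6\right)}{56}\right) 4119 = \left(-1964 + 2 \cdot \frac{1}{56} \left(-118\right)\right) 4119 = \left(-1964 - \frac{59}{14}\right) 4119 = \left(- \frac{27555}{14}\right) 4119 = - \frac{113499045}{14}$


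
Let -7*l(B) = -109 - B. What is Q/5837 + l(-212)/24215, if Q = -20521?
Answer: -3479013316/989400685 ≈ -3.5163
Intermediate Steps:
l(B) = 109/7 + B/7 (l(B) = -(-109 - B)/7 = 109/7 + B/7)
Q/5837 + l(-212)/24215 = -20521/5837 + (109/7 + (1/7)*(-212))/24215 = -20521*1/5837 + (109/7 - 212/7)*(1/24215) = -20521/5837 - 103/7*1/24215 = -20521/5837 - 103/169505 = -3479013316/989400685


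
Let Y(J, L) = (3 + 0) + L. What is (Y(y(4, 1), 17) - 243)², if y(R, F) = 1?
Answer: 49729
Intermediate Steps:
Y(J, L) = 3 + L
(Y(y(4, 1), 17) - 243)² = ((3 + 17) - 243)² = (20 - 243)² = (-223)² = 49729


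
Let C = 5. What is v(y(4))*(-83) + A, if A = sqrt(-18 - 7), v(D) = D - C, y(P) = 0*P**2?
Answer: 415 + 5*I ≈ 415.0 + 5.0*I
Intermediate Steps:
y(P) = 0
v(D) = -5 + D (v(D) = D - 1*5 = D - 5 = -5 + D)
A = 5*I (A = sqrt(-25) = 5*I ≈ 5.0*I)
v(y(4))*(-83) + A = (-5 + 0)*(-83) + 5*I = -5*(-83) + 5*I = 415 + 5*I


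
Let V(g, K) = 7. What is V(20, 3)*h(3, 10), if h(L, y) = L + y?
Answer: 91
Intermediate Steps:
V(20, 3)*h(3, 10) = 7*(3 + 10) = 7*13 = 91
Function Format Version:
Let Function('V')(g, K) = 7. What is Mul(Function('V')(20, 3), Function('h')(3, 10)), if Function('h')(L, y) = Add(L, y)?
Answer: 91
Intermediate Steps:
Mul(Function('V')(20, 3), Function('h')(3, 10)) = Mul(7, Add(3, 10)) = Mul(7, 13) = 91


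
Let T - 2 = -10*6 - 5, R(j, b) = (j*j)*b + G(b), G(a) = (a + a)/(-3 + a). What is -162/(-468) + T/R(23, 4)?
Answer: 971/3068 ≈ 0.31649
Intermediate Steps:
G(a) = 2*a/(-3 + a) (G(a) = (2*a)/(-3 + a) = 2*a/(-3 + a))
R(j, b) = b*j² + 2*b/(-3 + b) (R(j, b) = (j*j)*b + 2*b/(-3 + b) = j²*b + 2*b/(-3 + b) = b*j² + 2*b/(-3 + b))
T = -63 (T = 2 + (-10*6 - 5) = 2 + (-60 - 5) = 2 - 65 = -63)
-162/(-468) + T/R(23, 4) = -162/(-468) - 63*(-3 + 4)/(4*(2 + 23²*(-3 + 4))) = -162*(-1/468) - 63*1/(4*(2 + 529*1)) = 9/26 - 63*1/(4*(2 + 529)) = 9/26 - 63/(4*1*531) = 9/26 - 63/2124 = 9/26 - 63*1/2124 = 9/26 - 7/236 = 971/3068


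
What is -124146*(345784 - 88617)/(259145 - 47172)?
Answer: -31926254382/211973 ≈ -1.5061e+5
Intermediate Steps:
-124146*(345784 - 88617)/(259145 - 47172) = -124146/(211973/257167) = -124146/(211973*(1/257167)) = -124146/211973/257167 = -124146*257167/211973 = -31926254382/211973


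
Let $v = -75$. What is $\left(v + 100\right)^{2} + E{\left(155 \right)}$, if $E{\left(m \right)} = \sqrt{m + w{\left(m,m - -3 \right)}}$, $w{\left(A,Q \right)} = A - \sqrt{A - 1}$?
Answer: $625 + \sqrt{310 - \sqrt{154}} \approx 642.25$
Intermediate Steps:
$w{\left(A,Q \right)} = A - \sqrt{-1 + A}$
$E{\left(m \right)} = \sqrt{- \sqrt{-1 + m} + 2 m}$ ($E{\left(m \right)} = \sqrt{m + \left(m - \sqrt{-1 + m}\right)} = \sqrt{- \sqrt{-1 + m} + 2 m}$)
$\left(v + 100\right)^{2} + E{\left(155 \right)} = \left(-75 + 100\right)^{2} + \sqrt{- \sqrt{-1 + 155} + 2 \cdot 155} = 25^{2} + \sqrt{- \sqrt{154} + 310} = 625 + \sqrt{310 - \sqrt{154}}$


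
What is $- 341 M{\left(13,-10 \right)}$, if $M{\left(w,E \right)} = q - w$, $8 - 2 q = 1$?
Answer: $\frac{6479}{2} \approx 3239.5$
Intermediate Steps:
$q = \frac{7}{2}$ ($q = 4 - \frac{1}{2} = \frac{7}{2} \approx 3.5$)
$M{\left(w,E \right)} = \frac{7}{2} - w$
$- 341 M{\left(13,-10 \right)} = - 341 \left(\frac{7}{2} - 13\right) = \left(-341\right) \left(- \frac{19}{2}\right) = \frac{6479}{2}$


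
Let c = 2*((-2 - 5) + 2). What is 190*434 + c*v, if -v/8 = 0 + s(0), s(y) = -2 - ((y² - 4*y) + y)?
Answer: 82300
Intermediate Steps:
c = -10 (c = 2*(-7 + 2) = 2*(-5) = -10)
s(y) = -2 - y² + 3*y (s(y) = -2 - (y² - 3*y) = -2 + (-y² + 3*y) = -2 - y² + 3*y)
v = 16 (v = -8*(0 + (-2 - 1*0² + 3*0)) = -8*(0 + (-2 - 1*0 + 0)) = -8*(0 + (-2 + 0 + 0)) = -8*(0 - 2) = -8*(-2) = 16)
190*434 + c*v = 190*434 - 10*16 = 82460 - 160 = 82300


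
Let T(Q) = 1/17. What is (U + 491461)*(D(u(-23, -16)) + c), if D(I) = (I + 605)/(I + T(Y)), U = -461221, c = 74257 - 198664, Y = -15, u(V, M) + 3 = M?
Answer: -86549074560/23 ≈ -3.7630e+9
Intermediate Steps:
u(V, M) = -3 + M
c = -124407
T(Q) = 1/17
D(I) = (605 + I)/(1/17 + I) (D(I) = (I + 605)/(I + 1/17) = (605 + I)/(1/17 + I))
(U + 491461)*(D(u(-23, -16)) + c) = (-461221 + 491461)*(17*(605 + (-3 - 16))/(1 + 17*(-3 - 16)) - 124407) = 30240*(17*(605 - 19)/(1 + 17*(-19)) - 124407) = 30240*(17*586/(1 - 323) - 124407) = 30240*(17*586/(-322) - 124407) = 30240*(17*(-1/322)*586 - 124407) = 30240*(-4981/161 - 124407) = 30240*(-20034508/161) = -86549074560/23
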